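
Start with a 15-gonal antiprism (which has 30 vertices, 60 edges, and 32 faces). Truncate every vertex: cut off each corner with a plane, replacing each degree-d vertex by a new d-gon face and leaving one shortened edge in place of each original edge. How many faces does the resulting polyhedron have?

62

Truncation replaces each original edge-end by a new vertex, so V′ = 2E = 120.
Each original edge survives, and each old vertex of degree d contributes d new edges; summing degrees gives Σd = 2E, so E′ = E + 2E = 3E = 180.
Each original face survives and each original vertex becomes one new face: F′ = F + V = 62.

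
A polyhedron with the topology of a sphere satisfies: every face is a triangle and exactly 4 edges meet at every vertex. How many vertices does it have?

Each face has 3 edges and each edge borders two faces, so 2E = 3F.
Each vertex has degree 4, so 4V = 2E and hence V = 3F/4.
Euler: V − E + F = 2 ⇒ (3F/4) − (3F/2) + F = 2.
Multiply by 8: (6 − 12 + 8)F = 16, i.e. 2F = 16.
So F = 8, E = 3·8/2 = 12, V = 3·8/4 = 6.

6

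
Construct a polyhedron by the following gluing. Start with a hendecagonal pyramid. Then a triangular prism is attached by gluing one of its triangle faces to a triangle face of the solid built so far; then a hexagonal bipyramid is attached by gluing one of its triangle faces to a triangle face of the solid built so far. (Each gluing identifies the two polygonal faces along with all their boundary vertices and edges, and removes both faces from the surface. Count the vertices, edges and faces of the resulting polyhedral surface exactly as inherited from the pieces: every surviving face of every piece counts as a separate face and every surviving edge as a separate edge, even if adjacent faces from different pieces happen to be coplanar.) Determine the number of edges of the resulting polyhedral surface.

A hendecagonal pyramid: V=12, E=22, F=12.
Attach a triangular prism (V=6, E=9, F=5) along a 3-gon: merge 3 vertices and 3 edges, delete both glued faces → V=15, E=28, F=15.
Attach a hexagonal bipyramid (V=8, E=18, F=12) along a 3-gon: merge 3 vertices and 3 edges, delete both glued faces → V=20, E=43, F=25.
Check: V − E + F = 20 − 43 + 25 = 2.

43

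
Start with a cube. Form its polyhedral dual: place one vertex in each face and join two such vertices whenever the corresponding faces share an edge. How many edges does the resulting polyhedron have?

The base solid has V = 8, E = 12, F = 6.
The dual swaps V and F and preserves E: V′ = F = 6, E′ = E = 12, F′ = V = 8.

12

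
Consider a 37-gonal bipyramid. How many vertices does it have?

39

A bipyramid over an n-gon has 2n triangular faces and n + 2 vertices: V = 37 + 2 = 39, E = 3·37 = 111, F = 2·37 = 74.
Check: V − E + F = 39 − 111 + 74 = 2.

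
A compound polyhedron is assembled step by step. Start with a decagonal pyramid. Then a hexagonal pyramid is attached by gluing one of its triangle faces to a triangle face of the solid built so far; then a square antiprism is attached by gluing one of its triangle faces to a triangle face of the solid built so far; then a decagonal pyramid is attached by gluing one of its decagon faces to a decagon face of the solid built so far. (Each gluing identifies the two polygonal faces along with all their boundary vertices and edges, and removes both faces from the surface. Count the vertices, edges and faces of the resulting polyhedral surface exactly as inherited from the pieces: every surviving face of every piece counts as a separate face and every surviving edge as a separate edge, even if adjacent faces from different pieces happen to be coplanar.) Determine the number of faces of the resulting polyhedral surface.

33

A decagonal pyramid: V=11, E=20, F=11.
Attach a hexagonal pyramid (V=7, E=12, F=7) along a 3-gon: merge 3 vertices and 3 edges, delete both glued faces → V=15, E=29, F=16.
Attach a square antiprism (V=8, E=16, F=10) along a 3-gon: merge 3 vertices and 3 edges, delete both glued faces → V=20, E=42, F=24.
Attach a decagonal pyramid (V=11, E=20, F=11) along a 10-gon: merge 10 vertices and 10 edges, delete both glued faces → V=21, E=52, F=33.
Check: V − E + F = 21 − 52 + 33 = 2.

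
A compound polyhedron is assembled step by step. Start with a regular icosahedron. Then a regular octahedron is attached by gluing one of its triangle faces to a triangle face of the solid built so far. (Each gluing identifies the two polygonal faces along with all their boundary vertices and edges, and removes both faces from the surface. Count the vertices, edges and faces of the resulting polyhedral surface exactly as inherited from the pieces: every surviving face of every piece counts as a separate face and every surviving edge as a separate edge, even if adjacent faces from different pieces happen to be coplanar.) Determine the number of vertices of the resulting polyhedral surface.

A regular icosahedron: V=12, E=30, F=20.
Attach a regular octahedron (V=6, E=12, F=8) along a 3-gon: merge 3 vertices and 3 edges, delete both glued faces → V=15, E=39, F=26.
Check: V − E + F = 15 − 39 + 26 = 2.

15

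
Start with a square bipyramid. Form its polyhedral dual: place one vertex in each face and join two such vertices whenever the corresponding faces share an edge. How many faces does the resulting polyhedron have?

6

The base solid has V = 6, E = 12, F = 8.
The dual swaps V and F and preserves E: V′ = F = 8, E′ = E = 12, F′ = V = 6.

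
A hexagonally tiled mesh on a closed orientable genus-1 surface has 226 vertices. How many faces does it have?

χ = 2 − 2·1 = 0, and every face is a hexagon so 6F = 2E.
V − E + F = 0 with E = 6F/2 gives 226 − (6/2 − 1)·F = 0, so F = 113 and E = 339.

113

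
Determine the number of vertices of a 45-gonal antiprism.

90

An antiprism on an n-gon has two n-gon caps and 2n triangles: V = 2·45 = 90, E = 4·45 = 180, F = 2·45 + 2 = 92.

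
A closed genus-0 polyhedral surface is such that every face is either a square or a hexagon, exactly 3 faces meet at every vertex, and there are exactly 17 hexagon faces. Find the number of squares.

Let x be the number of squares; then F = 17 + x.
Edge–face incidences: 2E = 6·17 + 4·x = 102 + 4x.
Every vertex has degree 3, so 3V = 2E.
Euler: V − E + F = 2 ⇒ (2E)/3 − E + (17 + x) = 2.
Multiply by 6: 2·(2E) − 3·(2E) + 6·(17 + x) = 12, i.e. 102 + 6x − (102 + 4x) = 12.
Collecting terms: 2x = 12, so x = 6.
Then 2E = 102 + 4·6 = 126, so E = 63, V = 2E/3 = 42, F = 17 + 6 = 23.

6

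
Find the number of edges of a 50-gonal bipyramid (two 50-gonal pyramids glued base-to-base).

A bipyramid over an n-gon has 2n triangular faces and n + 2 vertices: V = 50 + 2 = 52, E = 3·50 = 150, F = 2·50 = 100.
Check: V − E + F = 52 − 150 + 100 = 2.

150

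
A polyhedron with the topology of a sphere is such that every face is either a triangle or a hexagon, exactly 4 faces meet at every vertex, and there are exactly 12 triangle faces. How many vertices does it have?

12

Let x be the number of hexagons; then F = 12 + x.
Edge–face incidences: 2E = 3·12 + 6·x = 36 + 6x.
Every vertex has degree 4, so 4V = 2E.
Euler: V − E + F = 2 ⇒ (2E)/4 − E + (12 + x) = 2.
Multiply by 8: 2·(2E) − 4·(2E) + 8·(12 + x) = 16, i.e. 96 + 8x − 2·(36 + 6x) = 16.
Collecting terms: −4x + 24 = 16, so −4x = −8, so x = 2.
Then 2E = 36 + 6·2 = 48, so E = 24, V = 2E/4 = 12, F = 12 + 2 = 14.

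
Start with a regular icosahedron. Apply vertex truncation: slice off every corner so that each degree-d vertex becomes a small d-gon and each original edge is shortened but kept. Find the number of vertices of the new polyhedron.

The base solid has V = 12, E = 30, F = 20.
Truncation replaces each original edge-end by a new vertex, so V′ = 2E = 60.
Each original edge survives, and each old vertex of degree d contributes d new edges; summing degrees gives Σd = 2E, so E′ = E + 2E = 3E = 90.
Each original face survives and each original vertex becomes one new face: F′ = F + V = 32.

60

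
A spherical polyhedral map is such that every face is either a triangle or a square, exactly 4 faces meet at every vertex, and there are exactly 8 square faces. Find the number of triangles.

Let x be the number of triangles; then F = 8 + x.
Edge–face incidences: 2E = 4·8 + 3·x = 32 + 3x.
Every vertex has degree 4, so 4V = 2E.
Euler: V − E + F = 2 ⇒ (2E)/4 − E + (8 + x) = 2.
Multiply by 8: 2·(2E) − 4·(2E) + 8·(8 + x) = 16, i.e. 64 + 8x − 2·(32 + 3x) = 16.
Collecting terms: 2x = 16, so x = 8.
Then 2E = 32 + 3·8 = 56, so E = 28, V = 2E/4 = 14, F = 8 + 8 = 16.

8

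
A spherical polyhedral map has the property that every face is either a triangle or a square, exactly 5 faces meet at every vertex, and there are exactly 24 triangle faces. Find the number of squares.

Let x be the number of squares; then F = 24 + x.
Edge–face incidences: 2E = 3·24 + 4·x = 72 + 4x.
Every vertex has degree 5, so 5V = 2E.
Euler: V − E + F = 2 ⇒ (2E)/5 − E + (24 + x) = 2.
Multiply by 10: 2·(2E) − 5·(2E) + 10·(24 + x) = 20, i.e. 240 + 10x − 3·(72 + 4x) = 20.
Collecting terms: −2x + 24 = 20, so −2x = −4, so x = 2.
Then 2E = 72 + 4·2 = 80, so E = 40, V = 2E/5 = 16, F = 24 + 2 = 26.

2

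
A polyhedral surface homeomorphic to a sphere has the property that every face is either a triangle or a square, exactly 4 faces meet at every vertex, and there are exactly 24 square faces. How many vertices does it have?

30

Let x be the number of triangles; then F = 24 + x.
Edge–face incidences: 2E = 4·24 + 3·x = 96 + 3x.
Every vertex has degree 4, so 4V = 2E.
Euler: V − E + F = 2 ⇒ (2E)/4 − E + (24 + x) = 2.
Multiply by 8: 2·(2E) − 4·(2E) + 8·(24 + x) = 16, i.e. 192 + 8x − 2·(96 + 3x) = 16.
Collecting terms: 2x = 16, so x = 8.
Then 2E = 96 + 3·8 = 120, so E = 60, V = 2E/4 = 30, F = 24 + 8 = 32.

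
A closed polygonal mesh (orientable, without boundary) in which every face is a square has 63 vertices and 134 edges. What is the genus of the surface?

3

Every face is a square and each edge borders two faces, so 4F = 2·134, giving F = 67.
χ = V − E + F = 63 − 134 + 67 = -4.
For a closed orientable surface χ = 2 − 2g, so g = (2 − (-4))/2 = 3.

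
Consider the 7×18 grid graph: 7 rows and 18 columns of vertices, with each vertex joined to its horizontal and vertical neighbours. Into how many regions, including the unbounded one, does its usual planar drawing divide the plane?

The grid has V = 7·18 = 126 vertices and E = 7·17 + 18·6 = 227 edges.
F = 2 − V + E = 2 − 126 + 227 = 103.

103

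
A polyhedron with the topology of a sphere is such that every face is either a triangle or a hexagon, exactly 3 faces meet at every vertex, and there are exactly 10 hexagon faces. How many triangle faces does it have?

Let x be the number of triangles; then F = 10 + x.
Edge–face incidences: 2E = 6·10 + 3·x = 60 + 3x.
Every vertex has degree 3, so 3V = 2E.
Euler: V − E + F = 2 ⇒ (2E)/3 − E + (10 + x) = 2.
Multiply by 6: 2·(2E) − 3·(2E) + 6·(10 + x) = 12, i.e. 60 + 6x − (60 + 3x) = 12.
Collecting terms: 3x = 12, so x = 4.
Then 2E = 60 + 3·4 = 72, so E = 36, V = 2E/3 = 24, F = 10 + 4 = 14.

4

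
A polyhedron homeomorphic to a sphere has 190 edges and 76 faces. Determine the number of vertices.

116

Here V − E + F = 2.
V = 2 + E − F = 2 + 190 − 76 = 116.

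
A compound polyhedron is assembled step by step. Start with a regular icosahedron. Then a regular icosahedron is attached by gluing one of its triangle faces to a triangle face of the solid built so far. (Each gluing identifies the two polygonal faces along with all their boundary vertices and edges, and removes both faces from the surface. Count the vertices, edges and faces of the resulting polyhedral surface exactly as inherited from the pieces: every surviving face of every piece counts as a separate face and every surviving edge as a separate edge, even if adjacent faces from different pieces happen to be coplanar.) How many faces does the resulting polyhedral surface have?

A regular icosahedron: V=12, E=30, F=20.
Attach a regular icosahedron (V=12, E=30, F=20) along a 3-gon: merge 3 vertices and 3 edges, delete both glued faces → V=21, E=57, F=38.
Check: V − E + F = 21 − 57 + 38 = 2.

38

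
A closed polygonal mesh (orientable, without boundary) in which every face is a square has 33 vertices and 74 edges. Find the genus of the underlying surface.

Every face is a square and each edge borders two faces, so 4F = 2·74, giving F = 37.
χ = V − E + F = 33 − 74 + 37 = -4.
For a closed orientable surface χ = 2 − 2g, so g = (2 − (-4))/2 = 3.

3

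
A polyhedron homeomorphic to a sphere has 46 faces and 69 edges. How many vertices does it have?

25

Here V − E + F = 2.
V = 2 + E − F = 2 + 69 − 46 = 25.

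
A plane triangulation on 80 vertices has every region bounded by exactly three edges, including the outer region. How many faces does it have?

156

In a plane triangulation 3F = 2E and V − E + F = 2, so F = 2V − 4 = 2·80 − 4 = 156.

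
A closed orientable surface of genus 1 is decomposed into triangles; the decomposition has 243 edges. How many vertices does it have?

χ = 2 − 2·1 = 0, and every face is a triangle so 3F = 2E.
F = 2E/3 = 162. Then V = 0 + E − F = 0 + 243 − 162 = 81.

81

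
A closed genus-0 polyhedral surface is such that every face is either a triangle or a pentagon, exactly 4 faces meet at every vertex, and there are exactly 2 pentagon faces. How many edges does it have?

Let x be the number of triangles; then F = 2 + x.
Edge–face incidences: 2E = 5·2 + 3·x = 10 + 3x.
Every vertex has degree 4, so 4V = 2E.
Euler: V − E + F = 2 ⇒ (2E)/4 − E + (2 + x) = 2.
Multiply by 8: 2·(2E) − 4·(2E) + 8·(2 + x) = 16, i.e. 16 + 8x − 2·(10 + 3x) = 16.
Collecting terms: 2x − 4 = 16, so 2x = 20, so x = 10.
Then 2E = 10 + 3·10 = 40, so E = 20, V = 2E/4 = 10, F = 2 + 10 = 12.

20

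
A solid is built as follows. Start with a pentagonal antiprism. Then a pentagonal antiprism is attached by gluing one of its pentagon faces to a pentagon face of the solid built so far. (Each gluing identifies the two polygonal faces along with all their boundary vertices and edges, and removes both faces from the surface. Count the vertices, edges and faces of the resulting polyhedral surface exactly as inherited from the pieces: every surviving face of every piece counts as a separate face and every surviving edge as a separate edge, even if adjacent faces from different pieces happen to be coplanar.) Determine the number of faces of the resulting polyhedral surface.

A pentagonal antiprism: V=10, E=20, F=12.
Attach a pentagonal antiprism (V=10, E=20, F=12) along a 5-gon: merge 5 vertices and 5 edges, delete both glued faces → V=15, E=35, F=22.
Check: V − E + F = 15 − 35 + 22 = 2.

22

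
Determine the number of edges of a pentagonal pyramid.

10

A pyramid on an n-gon base has one n-gon and n triangles: V = 5 + 1 = 6, E = 2·5 = 10, F = 5 + 1 = 6.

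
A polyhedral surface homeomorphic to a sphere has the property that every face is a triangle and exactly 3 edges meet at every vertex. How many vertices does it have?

4

Each face has 3 edges and each edge borders two faces, so 2E = 3F.
Each vertex has degree 3, so 3V = 2E and hence V = 3F/3.
Euler: V − E + F = 2 ⇒ (3F/3) − (3F/2) + F = 2.
Multiply by 6: (6 − 9 + 6)F = 12, i.e. 3F = 12.
So F = 4, E = 3·4/2 = 6, V = 3·4/3 = 4.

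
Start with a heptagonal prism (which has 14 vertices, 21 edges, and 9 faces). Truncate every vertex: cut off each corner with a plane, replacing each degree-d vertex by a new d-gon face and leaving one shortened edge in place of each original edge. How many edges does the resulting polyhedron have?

63

Truncation replaces each original edge-end by a new vertex, so V′ = 2E = 42.
Each original edge survives, and each old vertex of degree d contributes d new edges; summing degrees gives Σd = 2E, so E′ = E + 2E = 3E = 63.
Each original face survives and each original vertex becomes one new face: F′ = F + V = 23.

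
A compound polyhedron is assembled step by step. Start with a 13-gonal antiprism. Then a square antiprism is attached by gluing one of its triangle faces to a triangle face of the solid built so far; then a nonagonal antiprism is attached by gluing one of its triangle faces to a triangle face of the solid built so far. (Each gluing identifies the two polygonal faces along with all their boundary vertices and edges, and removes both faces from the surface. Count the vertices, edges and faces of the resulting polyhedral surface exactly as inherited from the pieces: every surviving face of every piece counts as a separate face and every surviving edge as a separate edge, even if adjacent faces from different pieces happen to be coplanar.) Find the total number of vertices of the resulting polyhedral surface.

A 13-gonal antiprism: V=26, E=52, F=28.
Attach a square antiprism (V=8, E=16, F=10) along a 3-gon: merge 3 vertices and 3 edges, delete both glued faces → V=31, E=65, F=36.
Attach a nonagonal antiprism (V=18, E=36, F=20) along a 3-gon: merge 3 vertices and 3 edges, delete both glued faces → V=46, E=98, F=54.
Check: V − E + F = 46 − 98 + 54 = 2.

46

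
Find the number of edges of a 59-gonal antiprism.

An antiprism on an n-gon has two n-gon caps and 2n triangles: V = 2·59 = 118, E = 4·59 = 236, F = 2·59 + 2 = 120.

236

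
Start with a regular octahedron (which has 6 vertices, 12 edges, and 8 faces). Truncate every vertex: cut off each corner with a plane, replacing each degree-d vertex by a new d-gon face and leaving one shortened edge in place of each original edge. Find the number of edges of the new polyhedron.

36

Truncation replaces each original edge-end by a new vertex, so V′ = 2E = 24.
Each original edge survives, and each old vertex of degree d contributes d new edges; summing degrees gives Σd = 2E, so E′ = E + 2E = 3E = 36.
Each original face survives and each original vertex becomes one new face: F′ = F + V = 14.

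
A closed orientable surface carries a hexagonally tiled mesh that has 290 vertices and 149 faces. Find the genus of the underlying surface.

5

Every face is a hexagon, so 2E = 6·149 = 894, giving E = 447.
χ = V − E + F = 290 − 447 + 149 = -8.
For a closed orientable surface χ = 2 − 2g, so g = (2 − (-8))/2 = 5.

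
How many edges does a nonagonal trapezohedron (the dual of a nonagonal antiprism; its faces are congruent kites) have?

36

The n-trapezohedron (dual of the n-antiprism) has V = 2·9 + 2 = 20, E = 4·9 = 36, F = 2·9 = 18.
Check: V − E + F = 20 − 36 + 18 = 2.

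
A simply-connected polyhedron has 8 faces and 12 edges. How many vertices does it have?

6

Here V − E + F = 2.
V = 2 + E − F = 2 + 12 − 8 = 6.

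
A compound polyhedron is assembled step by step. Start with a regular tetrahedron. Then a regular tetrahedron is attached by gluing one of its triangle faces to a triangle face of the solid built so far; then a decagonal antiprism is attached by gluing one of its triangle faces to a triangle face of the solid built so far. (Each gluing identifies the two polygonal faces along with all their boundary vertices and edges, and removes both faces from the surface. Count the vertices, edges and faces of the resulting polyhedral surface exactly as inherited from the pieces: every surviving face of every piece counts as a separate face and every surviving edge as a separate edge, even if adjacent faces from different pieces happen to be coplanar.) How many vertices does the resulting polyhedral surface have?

A regular tetrahedron: V=4, E=6, F=4.
Attach a regular tetrahedron (V=4, E=6, F=4) along a 3-gon: merge 3 vertices and 3 edges, delete both glued faces → V=5, E=9, F=6.
Attach a decagonal antiprism (V=20, E=40, F=22) along a 3-gon: merge 3 vertices and 3 edges, delete both glued faces → V=22, E=46, F=26.
Check: V − E + F = 22 − 46 + 26 = 2.

22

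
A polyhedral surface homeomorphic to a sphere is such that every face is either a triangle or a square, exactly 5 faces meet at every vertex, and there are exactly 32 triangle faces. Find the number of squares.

6

Let x be the number of squares; then F = 32 + x.
Edge–face incidences: 2E = 3·32 + 4·x = 96 + 4x.
Every vertex has degree 5, so 5V = 2E.
Euler: V − E + F = 2 ⇒ (2E)/5 − E + (32 + x) = 2.
Multiply by 10: 2·(2E) − 5·(2E) + 10·(32 + x) = 20, i.e. 320 + 10x − 3·(96 + 4x) = 20.
Collecting terms: −2x + 32 = 20, so −2x = −12, so x = 6.
Then 2E = 96 + 4·6 = 120, so E = 60, V = 2E/5 = 24, F = 32 + 6 = 38.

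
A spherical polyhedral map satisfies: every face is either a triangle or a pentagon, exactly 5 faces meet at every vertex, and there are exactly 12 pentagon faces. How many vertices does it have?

60

Let x be the number of triangles; then F = 12 + x.
Edge–face incidences: 2E = 5·12 + 3·x = 60 + 3x.
Every vertex has degree 5, so 5V = 2E.
Euler: V − E + F = 2 ⇒ (2E)/5 − E + (12 + x) = 2.
Multiply by 10: 2·(2E) − 5·(2E) + 10·(12 + x) = 20, i.e. 120 + 10x − 3·(60 + 3x) = 20.
Collecting terms: x − 60 = 20, so x = 80.
Then 2E = 60 + 3·80 = 300, so E = 150, V = 2E/5 = 60, F = 12 + 80 = 92.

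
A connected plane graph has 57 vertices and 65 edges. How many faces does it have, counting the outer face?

10

Euler's formula for a connected plane graph: V − E + F = 2, so F = 2 − 57 + 65 = 10.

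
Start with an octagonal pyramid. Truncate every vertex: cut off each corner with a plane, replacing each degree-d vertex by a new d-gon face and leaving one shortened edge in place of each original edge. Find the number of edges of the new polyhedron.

48

The base solid has V = 9, E = 16, F = 9.
Truncation replaces each original edge-end by a new vertex, so V′ = 2E = 32.
Each original edge survives, and each old vertex of degree d contributes d new edges; summing degrees gives Σd = 2E, so E′ = E + 2E = 3E = 48.
Each original face survives and each original vertex becomes one new face: F′ = F + V = 18.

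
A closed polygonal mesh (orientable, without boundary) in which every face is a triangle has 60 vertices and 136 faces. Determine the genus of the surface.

Every face is a triangle, so 2E = 3·136 = 408, giving E = 204.
χ = V − E + F = 60 − 204 + 136 = -8.
For a closed orientable surface χ = 2 − 2g, so g = (2 − (-8))/2 = 5.

5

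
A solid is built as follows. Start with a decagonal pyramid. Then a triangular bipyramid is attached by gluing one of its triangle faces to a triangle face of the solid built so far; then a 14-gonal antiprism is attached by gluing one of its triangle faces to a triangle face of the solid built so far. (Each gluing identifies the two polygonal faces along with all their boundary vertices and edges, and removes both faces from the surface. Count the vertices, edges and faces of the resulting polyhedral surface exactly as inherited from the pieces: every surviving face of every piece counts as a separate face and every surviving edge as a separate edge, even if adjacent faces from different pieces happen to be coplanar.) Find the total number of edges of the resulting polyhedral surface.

79

A decagonal pyramid: V=11, E=20, F=11.
Attach a triangular bipyramid (V=5, E=9, F=6) along a 3-gon: merge 3 vertices and 3 edges, delete both glued faces → V=13, E=26, F=15.
Attach a 14-gonal antiprism (V=28, E=56, F=30) along a 3-gon: merge 3 vertices and 3 edges, delete both glued faces → V=38, E=79, F=43.
Check: V − E + F = 38 − 79 + 43 = 2.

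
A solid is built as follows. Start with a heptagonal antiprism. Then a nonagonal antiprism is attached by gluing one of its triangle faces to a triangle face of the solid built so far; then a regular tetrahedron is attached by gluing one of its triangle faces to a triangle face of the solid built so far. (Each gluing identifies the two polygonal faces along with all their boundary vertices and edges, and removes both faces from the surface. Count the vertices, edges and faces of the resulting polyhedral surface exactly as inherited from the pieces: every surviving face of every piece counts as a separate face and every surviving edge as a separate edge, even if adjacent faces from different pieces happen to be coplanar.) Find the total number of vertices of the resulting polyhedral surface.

A heptagonal antiprism: V=14, E=28, F=16.
Attach a nonagonal antiprism (V=18, E=36, F=20) along a 3-gon: merge 3 vertices and 3 edges, delete both glued faces → V=29, E=61, F=34.
Attach a regular tetrahedron (V=4, E=6, F=4) along a 3-gon: merge 3 vertices and 3 edges, delete both glued faces → V=30, E=64, F=36.
Check: V − E + F = 30 − 64 + 36 = 2.

30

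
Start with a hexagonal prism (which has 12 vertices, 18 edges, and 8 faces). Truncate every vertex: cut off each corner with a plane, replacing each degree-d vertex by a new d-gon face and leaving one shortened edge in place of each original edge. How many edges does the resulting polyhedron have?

54

Truncation replaces each original edge-end by a new vertex, so V′ = 2E = 36.
Each original edge survives, and each old vertex of degree d contributes d new edges; summing degrees gives Σd = 2E, so E′ = E + 2E = 3E = 54.
Each original face survives and each original vertex becomes one new face: F′ = F + V = 20.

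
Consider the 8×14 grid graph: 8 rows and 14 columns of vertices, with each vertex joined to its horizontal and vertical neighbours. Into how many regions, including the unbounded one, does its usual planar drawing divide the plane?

The grid has V = 8·14 = 112 vertices and E = 8·13 + 14·7 = 202 edges.
F = 2 − V + E = 2 − 112 + 202 = 92.

92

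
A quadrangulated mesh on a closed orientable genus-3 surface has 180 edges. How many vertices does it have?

86

χ = 2 − 2·3 = -4, and every face is a square so 4F = 2E.
F = 2E/4 = 90. Then V = -4 + E − F = -4 + 180 − 90 = 86.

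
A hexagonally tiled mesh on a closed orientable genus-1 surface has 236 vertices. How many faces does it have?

χ = 2 − 2·1 = 0, and every face is a hexagon so 6F = 2E.
V − E + F = 0 with E = 6F/2 gives 236 − (6/2 − 1)·F = 0, so F = 118 and E = 354.

118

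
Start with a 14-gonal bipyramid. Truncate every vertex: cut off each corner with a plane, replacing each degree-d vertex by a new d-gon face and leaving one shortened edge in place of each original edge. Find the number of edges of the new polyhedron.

126

The base solid has V = 16, E = 42, F = 28.
Truncation replaces each original edge-end by a new vertex, so V′ = 2E = 84.
Each original edge survives, and each old vertex of degree d contributes d new edges; summing degrees gives Σd = 2E, so E′ = E + 2E = 3E = 126.
Each original face survives and each original vertex becomes one new face: F′ = F + V = 44.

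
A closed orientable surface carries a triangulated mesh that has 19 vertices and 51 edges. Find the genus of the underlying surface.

0

Every face is a triangle and each edge borders two faces, so 3F = 2·51, giving F = 34.
χ = V − E + F = 19 − 51 + 34 = 2.
For a closed orientable surface χ = 2 − 2g, so g = (2 − (2))/2 = 0.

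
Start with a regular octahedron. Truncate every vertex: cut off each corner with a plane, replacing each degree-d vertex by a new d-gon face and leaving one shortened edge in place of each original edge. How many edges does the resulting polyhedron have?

36

The base solid has V = 6, E = 12, F = 8.
Truncation replaces each original edge-end by a new vertex, so V′ = 2E = 24.
Each original edge survives, and each old vertex of degree d contributes d new edges; summing degrees gives Σd = 2E, so E′ = E + 2E = 3E = 36.
Each original face survives and each original vertex becomes one new face: F′ = F + V = 14.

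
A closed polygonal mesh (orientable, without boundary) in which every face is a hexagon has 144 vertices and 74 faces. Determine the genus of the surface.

Every face is a hexagon, so 2E = 6·74 = 444, giving E = 222.
χ = V − E + F = 144 − 222 + 74 = -4.
For a closed orientable surface χ = 2 − 2g, so g = (2 − (-4))/2 = 3.

3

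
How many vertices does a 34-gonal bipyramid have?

36

A bipyramid over an n-gon has 2n triangular faces and n + 2 vertices: V = 34 + 2 = 36, E = 3·34 = 102, F = 2·34 = 68.
Check: V − E + F = 36 − 102 + 68 = 2.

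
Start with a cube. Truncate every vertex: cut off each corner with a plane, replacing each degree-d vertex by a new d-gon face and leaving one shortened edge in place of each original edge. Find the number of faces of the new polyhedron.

14

The base solid has V = 8, E = 12, F = 6.
Truncation replaces each original edge-end by a new vertex, so V′ = 2E = 24.
Each original edge survives, and each old vertex of degree d contributes d new edges; summing degrees gives Σd = 2E, so E′ = E + 2E = 3E = 36.
Each original face survives and each original vertex becomes one new face: F′ = F + V = 14.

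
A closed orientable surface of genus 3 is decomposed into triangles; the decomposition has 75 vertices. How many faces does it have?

158

χ = 2 − 2·3 = -4, and every face is a triangle so 3F = 2E.
V − E + F = -4 with E = 3F/2 gives 75 − (3/2 − 1)·F = -4, so F = 158 and E = 237.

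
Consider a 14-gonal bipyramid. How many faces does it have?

28

A bipyramid over an n-gon has 2n triangular faces and n + 2 vertices: V = 14 + 2 = 16, E = 3·14 = 42, F = 2·14 = 28.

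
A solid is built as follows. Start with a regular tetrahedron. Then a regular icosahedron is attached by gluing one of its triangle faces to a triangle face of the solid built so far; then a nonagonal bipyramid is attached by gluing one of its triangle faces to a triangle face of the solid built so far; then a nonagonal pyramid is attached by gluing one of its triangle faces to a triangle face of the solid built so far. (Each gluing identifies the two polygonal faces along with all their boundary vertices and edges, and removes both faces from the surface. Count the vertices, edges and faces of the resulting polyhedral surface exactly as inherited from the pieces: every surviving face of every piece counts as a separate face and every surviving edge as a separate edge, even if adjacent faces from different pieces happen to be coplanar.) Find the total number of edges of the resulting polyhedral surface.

A regular tetrahedron: V=4, E=6, F=4.
Attach a regular icosahedron (V=12, E=30, F=20) along a 3-gon: merge 3 vertices and 3 edges, delete both glued faces → V=13, E=33, F=22.
Attach a nonagonal bipyramid (V=11, E=27, F=18) along a 3-gon: merge 3 vertices and 3 edges, delete both glued faces → V=21, E=57, F=38.
Attach a nonagonal pyramid (V=10, E=18, F=10) along a 3-gon: merge 3 vertices and 3 edges, delete both glued faces → V=28, E=72, F=46.
Check: V − E + F = 28 − 72 + 46 = 2.

72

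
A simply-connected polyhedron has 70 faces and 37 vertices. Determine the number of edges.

105

Here V − E + F = 2.
E = V + F − (2) = 37 + 70 − (2) = 105.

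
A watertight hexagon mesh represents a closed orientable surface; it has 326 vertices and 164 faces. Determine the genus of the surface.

2

Every face is a hexagon, so 2E = 6·164 = 984, giving E = 492.
χ = V − E + F = 326 − 492 + 164 = -2.
For a closed orientable surface χ = 2 − 2g, so g = (2 − (-2))/2 = 2.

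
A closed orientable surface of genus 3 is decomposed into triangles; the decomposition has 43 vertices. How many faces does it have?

94

χ = 2 − 2·3 = -4, and every face is a triangle so 3F = 2E.
V − E + F = -4 with E = 3F/2 gives 43 − (3/2 − 1)·F = -4, so F = 94 and E = 141.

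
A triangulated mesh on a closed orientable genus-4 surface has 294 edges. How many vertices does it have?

92

χ = 2 − 2·4 = -6, and every face is a triangle so 3F = 2E.
F = 2E/3 = 196. Then V = -6 + E − F = -6 + 294 − 196 = 92.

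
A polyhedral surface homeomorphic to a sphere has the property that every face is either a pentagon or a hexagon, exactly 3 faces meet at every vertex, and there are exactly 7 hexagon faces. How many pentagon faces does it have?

12

Let x be the number of pentagons; then F = 7 + x.
Edge–face incidences: 2E = 6·7 + 5·x = 42 + 5x.
Every vertex has degree 3, so 3V = 2E.
Euler: V − E + F = 2 ⇒ (2E)/3 − E + (7 + x) = 2.
Multiply by 6: 2·(2E) − 3·(2E) + 6·(7 + x) = 12, i.e. 42 + 6x − (42 + 5x) = 12.
Collecting terms: x = 12.
Then 2E = 42 + 5·12 = 102, so E = 51, V = 2E/3 = 34, F = 7 + 12 = 19.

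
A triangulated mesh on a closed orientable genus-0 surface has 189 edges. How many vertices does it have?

χ = 2 − 2·0 = 2, and every face is a triangle so 3F = 2E.
F = 2E/3 = 126. Then V = 2 + E − F = 2 + 189 − 126 = 65.

65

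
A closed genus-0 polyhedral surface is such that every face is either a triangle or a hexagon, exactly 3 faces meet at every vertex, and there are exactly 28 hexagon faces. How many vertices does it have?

Let x be the number of triangles; then F = 28 + x.
Edge–face incidences: 2E = 6·28 + 3·x = 168 + 3x.
Every vertex has degree 3, so 3V = 2E.
Euler: V − E + F = 2 ⇒ (2E)/3 − E + (28 + x) = 2.
Multiply by 6: 2·(2E) − 3·(2E) + 6·(28 + x) = 12, i.e. 168 + 6x − (168 + 3x) = 12.
Collecting terms: 3x = 12, so x = 4.
Then 2E = 168 + 3·4 = 180, so E = 90, V = 2E/3 = 60, F = 28 + 4 = 32.

60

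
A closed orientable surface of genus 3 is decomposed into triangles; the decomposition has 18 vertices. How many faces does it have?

χ = 2 − 2·3 = -4, and every face is a triangle so 3F = 2E.
V − E + F = -4 with E = 3F/2 gives 18 − (3/2 − 1)·F = -4, so F = 44 and E = 66.

44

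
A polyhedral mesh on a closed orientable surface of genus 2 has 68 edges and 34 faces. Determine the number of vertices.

32

For a closed orientable surface of genus 2, χ = 2 − 2·2 = -2.
V = -2 + E − F = -2 + 68 − 34 = 32.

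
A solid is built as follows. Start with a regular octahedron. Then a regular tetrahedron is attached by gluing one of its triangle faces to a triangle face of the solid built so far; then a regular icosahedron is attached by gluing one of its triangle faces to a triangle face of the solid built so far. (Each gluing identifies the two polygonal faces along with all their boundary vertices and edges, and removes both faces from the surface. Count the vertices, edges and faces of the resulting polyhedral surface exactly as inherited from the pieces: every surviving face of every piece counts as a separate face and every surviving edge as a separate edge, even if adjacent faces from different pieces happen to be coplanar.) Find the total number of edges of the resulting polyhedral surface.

A regular octahedron: V=6, E=12, F=8.
Attach a regular tetrahedron (V=4, E=6, F=4) along a 3-gon: merge 3 vertices and 3 edges, delete both glued faces → V=7, E=15, F=10.
Attach a regular icosahedron (V=12, E=30, F=20) along a 3-gon: merge 3 vertices and 3 edges, delete both glued faces → V=16, E=42, F=28.
Check: V − E + F = 16 − 42 + 28 = 2.

42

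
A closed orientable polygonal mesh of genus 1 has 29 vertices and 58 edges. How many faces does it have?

29

For a closed orientable surface of genus 1, χ = 2 − 2·1 = 0.
F = 0 − V + E = 0 − 29 + 58 = 29.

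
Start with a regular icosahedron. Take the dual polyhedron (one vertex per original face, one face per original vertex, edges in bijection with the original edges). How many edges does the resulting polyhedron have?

The base solid has V = 12, E = 30, F = 20.
The dual swaps V and F and preserves E: V′ = F = 20, E′ = E = 30, F′ = V = 12.

30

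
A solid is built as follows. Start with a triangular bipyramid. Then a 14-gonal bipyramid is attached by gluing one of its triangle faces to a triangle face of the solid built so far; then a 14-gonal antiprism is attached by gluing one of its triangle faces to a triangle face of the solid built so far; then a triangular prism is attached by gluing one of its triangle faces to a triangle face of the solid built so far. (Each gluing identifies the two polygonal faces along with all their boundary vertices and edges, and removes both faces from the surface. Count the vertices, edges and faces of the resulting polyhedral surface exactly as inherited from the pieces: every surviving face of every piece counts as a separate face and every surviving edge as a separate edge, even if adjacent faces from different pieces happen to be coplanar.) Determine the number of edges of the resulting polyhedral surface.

107

A triangular bipyramid: V=5, E=9, F=6.
Attach a 14-gonal bipyramid (V=16, E=42, F=28) along a 3-gon: merge 3 vertices and 3 edges, delete both glued faces → V=18, E=48, F=32.
Attach a 14-gonal antiprism (V=28, E=56, F=30) along a 3-gon: merge 3 vertices and 3 edges, delete both glued faces → V=43, E=101, F=60.
Attach a triangular prism (V=6, E=9, F=5) along a 3-gon: merge 3 vertices and 3 edges, delete both glued faces → V=46, E=107, F=63.
Check: V − E + F = 46 − 107 + 63 = 2.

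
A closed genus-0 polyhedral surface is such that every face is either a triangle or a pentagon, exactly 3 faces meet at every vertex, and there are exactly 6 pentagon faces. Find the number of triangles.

Let x be the number of triangles; then F = 6 + x.
Edge–face incidences: 2E = 5·6 + 3·x = 30 + 3x.
Every vertex has degree 3, so 3V = 2E.
Euler: V − E + F = 2 ⇒ (2E)/3 − E + (6 + x) = 2.
Multiply by 6: 2·(2E) − 3·(2E) + 6·(6 + x) = 12, i.e. 36 + 6x − (30 + 3x) = 12.
Collecting terms: 3x + 6 = 12, so 3x = 6, so x = 2.
Then 2E = 30 + 3·2 = 36, so E = 18, V = 2E/3 = 12, F = 6 + 2 = 8.

2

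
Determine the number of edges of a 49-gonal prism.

147

A prism on an n-gon has two n-gon bases and n rectangular sides: V = 2·49 = 98, E = 3·49 = 147, F = 49 + 2 = 51.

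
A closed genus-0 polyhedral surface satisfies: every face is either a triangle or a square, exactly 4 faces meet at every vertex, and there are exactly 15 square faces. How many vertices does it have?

21

Let x be the number of triangles; then F = 15 + x.
Edge–face incidences: 2E = 4·15 + 3·x = 60 + 3x.
Every vertex has degree 4, so 4V = 2E.
Euler: V − E + F = 2 ⇒ (2E)/4 − E + (15 + x) = 2.
Multiply by 8: 2·(2E) − 4·(2E) + 8·(15 + x) = 16, i.e. 120 + 8x − 2·(60 + 3x) = 16.
Collecting terms: 2x = 16, so x = 8.
Then 2E = 60 + 3·8 = 84, so E = 42, V = 2E/4 = 21, F = 15 + 8 = 23.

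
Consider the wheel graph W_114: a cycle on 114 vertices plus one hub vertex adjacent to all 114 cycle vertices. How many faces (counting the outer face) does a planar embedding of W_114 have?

W_114 has V = 114 + 1 = 115 vertices and E = 2·114 = 228 edges.
By Euler's formula F = 2 − V + E = 2 − 115 + 228 = 115.

115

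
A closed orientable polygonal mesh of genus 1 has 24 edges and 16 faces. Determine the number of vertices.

For a closed orientable surface of genus 1, χ = 2 − 2·1 = 0.
V = 0 + E − F = 0 + 24 − 16 = 8.

8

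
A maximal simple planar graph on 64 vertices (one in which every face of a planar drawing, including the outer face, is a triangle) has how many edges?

In a plane triangulation 3F = 2E and V − E + F = 2, so E = 3V − 6 = 3·64 − 6 = 186.

186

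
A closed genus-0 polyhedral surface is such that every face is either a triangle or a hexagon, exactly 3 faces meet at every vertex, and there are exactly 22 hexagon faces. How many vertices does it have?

Let x be the number of triangles; then F = 22 + x.
Edge–face incidences: 2E = 6·22 + 3·x = 132 + 3x.
Every vertex has degree 3, so 3V = 2E.
Euler: V − E + F = 2 ⇒ (2E)/3 − E + (22 + x) = 2.
Multiply by 6: 2·(2E) − 3·(2E) + 6·(22 + x) = 12, i.e. 132 + 6x − (132 + 3x) = 12.
Collecting terms: 3x = 12, so x = 4.
Then 2E = 132 + 3·4 = 144, so E = 72, V = 2E/3 = 48, F = 22 + 4 = 26.

48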